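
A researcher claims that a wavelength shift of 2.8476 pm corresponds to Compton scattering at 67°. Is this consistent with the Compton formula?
No, inconsistent

Calculate the expected shift for θ = 67°:

Δλ_expected = λ_C(1 - cos(67°))
Δλ_expected = 2.4263 × (1 - cos(67°))
Δλ_expected = 2.4263 × 0.6093
Δλ_expected = 1.4783 pm

Given shift: 2.8476 pm
Expected shift: 1.4783 pm
Difference: 1.3694 pm

The values do not match. The given shift corresponds to θ ≈ 100.0°, not 67°.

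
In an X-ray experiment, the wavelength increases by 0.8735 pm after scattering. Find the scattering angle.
50.21°

From the Compton formula Δλ = λ_C(1 - cos θ), we can solve for θ:

cos θ = 1 - Δλ/λ_C

Given:
- Δλ = 0.8735 pm
- λ_C = h/(m_e·c) ≈ 2.42631024 pm

cos θ = 1 - 0.8735/2.42631024
cos θ = 1 - 0.360012
cos θ = 0.639988

θ = arccos(0.639988)
θ = 50.21°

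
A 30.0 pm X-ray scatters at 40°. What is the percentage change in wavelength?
1.8922%

Calculate the Compton shift:
Δλ = λ_C(1 - cos(40°))
Δλ = 2.4263 × (1 - cos(40°))
Δλ = 2.4263 × 0.2340
Δλ = 0.5676 pm

Percentage change:
(Δλ/λ₀) × 100 = (0.5676/30.0) × 100
= 1.8922%

(Intermediate values are shown rounded; full precision is carried through to the final answer.)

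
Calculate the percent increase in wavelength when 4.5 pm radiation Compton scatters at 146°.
98.6181%

Calculate the Compton shift:
Δλ = λ_C(1 - cos(146°))
Δλ = 2.4263 × (1 - cos(146°))
Δλ = 2.4263 × 1.8290
Δλ = 4.4378 pm

Percentage change:
(Δλ/λ₀) × 100 = (4.4378/4.5) × 100
= 98.6181%

(Intermediate values are shown rounded; full precision is carried through to the final answer.)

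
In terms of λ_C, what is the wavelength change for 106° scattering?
1.2756 λ_C

The Compton shift formula is:
Δλ = λ_C(1 - cos θ)

Dividing both sides by λ_C:
Δλ/λ_C = 1 - cos θ

For θ = 106°:
Δλ/λ_C = 1 - cos(106°)
Δλ/λ_C = 1 - -0.2756
Δλ/λ_C = 1.2756

This means the shift is 1.2756 × λ_C = 3.0951 pm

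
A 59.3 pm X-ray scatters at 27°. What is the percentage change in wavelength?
0.4460%

Calculate the Compton shift:
Δλ = λ_C(1 - cos(27°))
Δλ = 2.4263 × (1 - cos(27°))
Δλ = 2.4263 × 0.1090
Δλ = 0.2645 pm

Percentage change:
(Δλ/λ₀) × 100 = (0.2645/59.3) × 100
= 0.4460%

(Intermediate values are shown rounded; full precision is carried through to the final answer.)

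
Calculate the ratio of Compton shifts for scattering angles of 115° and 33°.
115° produces the larger shift by a factor of 8.818

Calculate both shifts using Δλ = λ_C(1 - cos θ):

For θ₁ = 33°:
Δλ₁ = 2.4263 × (1 - cos(33°))
Δλ₁ = 2.4263 × 0.1613
Δλ₁ = 0.3914 pm

For θ₂ = 115°:
Δλ₂ = 2.4263 × (1 - cos(115°))
Δλ₂ = 2.4263 × 1.4226
Δλ₂ = 3.4517 pm

The 115° angle produces the larger shift.
Ratio: 3.4517/0.3914 = 8.818

(Intermediate values are shown rounded; full precision is carried through to the final answer.)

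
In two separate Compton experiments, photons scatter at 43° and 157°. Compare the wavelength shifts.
157° produces the larger shift by a factor of 7.149

Calculate both shifts using Δλ = λ_C(1 - cos θ):

For θ₁ = 43°:
Δλ₁ = 2.4263 × (1 - cos(43°))
Δλ₁ = 2.4263 × 0.2686
Δλ₁ = 0.6518 pm

For θ₂ = 157°:
Δλ₂ = 2.4263 × (1 - cos(157°))
Δλ₂ = 2.4263 × 1.9205
Δλ₂ = 4.6597 pm

The 157° angle produces the larger shift.
Ratio: 4.6597/0.6518 = 7.149

(Intermediate values are shown rounded; full precision is carried through to the final answer.)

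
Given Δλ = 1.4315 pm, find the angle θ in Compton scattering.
65.79°

From the Compton formula Δλ = λ_C(1 - cos θ), we can solve for θ:

cos θ = 1 - Δλ/λ_C

Given:
- Δλ = 1.4315 pm
- λ_C = h/(m_e·c) ≈ 2.42631024 pm

cos θ = 1 - 1.4315/2.42631024
cos θ = 1 - 0.589991
cos θ = 0.410009

θ = arccos(0.410009)
θ = 65.79°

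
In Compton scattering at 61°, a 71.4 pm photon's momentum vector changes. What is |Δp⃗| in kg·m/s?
9.3401e-24 kg·m/s

Photon momentum magnitude is p = h/λ.

Initial momentum:
p₀ = h/λ = 6.6261e-34/7.1400e-11 = 9.2802e-24 kg·m/s

After scattering:
λ' = λ + Δλ = 71.4 + 1.2500 = 72.6500 pm
p' = h/λ' = 6.6261e-34/7.2650e-11 = 9.1205e-24 kg·m/s

Momentum is a vector; the scattered photon's direction makes angle θ = 61° with the incident direction. The magnitude of the vector change Δp⃗ = p⃗₀ − p⃗' is found from the law of cosines:
|Δp⃗|² = p₀² + p'² − 2p₀p'cos θ
|Δp⃗|² = (9.2802e-24)² + (9.1205e-24)² − 2·9.2802e-24·9.1205e-24·cos(61°)
|Δp⃗| = 9.3401e-24 kg·m/s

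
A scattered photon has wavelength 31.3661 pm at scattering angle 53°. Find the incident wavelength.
30.4000 pm

From λ' = λ + Δλ, we have λ = λ' - Δλ

First calculate the Compton shift:
Δλ = λ_C(1 - cos θ)
Δλ = 2.4263 × (1 - cos(53°))
Δλ = 2.4263 × 0.3982
Δλ = 0.9661 pm

Initial wavelength:
λ = λ' - Δλ
λ = 31.3661 - 0.9661
λ = 30.4000 pm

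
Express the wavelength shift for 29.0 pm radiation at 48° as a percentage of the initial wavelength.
2.7682%

Calculate the Compton shift:
Δλ = λ_C(1 - cos(48°))
Δλ = 2.4263 × (1 - cos(48°))
Δλ = 2.4263 × 0.3309
Δλ = 0.8028 pm

Percentage change:
(Δλ/λ₀) × 100 = (0.8028/29.0) × 100
= 2.7682%

(Intermediate values are shown rounded; full precision is carried through to the final answer.)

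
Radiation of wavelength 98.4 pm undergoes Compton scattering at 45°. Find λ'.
99.1106 pm

Using the Compton formula: λ' = λ + λ_C(1 − cos θ)

For θ = 45°, cos θ = √2/2 (exact) ≈ 0.7071, so:
1 − cos 45° = 1 − (√2/2) ≈ 0.2929

Δλ = λ_C × 0.2929 = 2.4263 × 0.2929 = 0.7106 pm

λ' = 98.4 + 0.7106 = 99.1106 pm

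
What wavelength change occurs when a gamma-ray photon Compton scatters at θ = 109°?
3.2162 pm

Using the Compton scattering formula:
Δλ = λ_C(1 - cos θ)

where λ_C = h/(m_e·c) ≈ 2.4263 pm is the Compton wavelength of an electron.

For θ = 109°:
cos(109°) = -0.3256
1 - cos(109°) = 1.3256

Δλ = 2.4263 × 1.3256
Δλ = 3.2162 pm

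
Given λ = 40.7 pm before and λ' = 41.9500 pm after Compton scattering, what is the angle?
61.00°

First find the wavelength shift:
Δλ = λ' - λ = 41.9500 - 40.7 = 1.2500 pm

Using Δλ = λ_C(1 - cos θ), with λ_C = h/(m_e·c) ≈ 2.42631024 pm:
cos θ = 1 - Δλ/λ_C
cos θ = 1 - 1.2500/2.42631024
cos θ = 0.484814

θ = arccos(0.484814)
θ = 61.00°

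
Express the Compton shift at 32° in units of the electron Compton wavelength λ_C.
0.1520 λ_C

The Compton shift formula is:
Δλ = λ_C(1 - cos θ)

Dividing both sides by λ_C:
Δλ/λ_C = 1 - cos θ

For θ = 32°:
Δλ/λ_C = 1 - cos(32°)
Δλ/λ_C = 1 - 0.8480
Δλ/λ_C = 0.1520

This means the shift is 0.1520 × λ_C = 0.3687 pm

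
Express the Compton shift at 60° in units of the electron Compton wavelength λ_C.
0.5000 λ_C

The Compton shift formula is:
Δλ = λ_C(1 - cos θ)

Dividing both sides by λ_C:
Δλ/λ_C = 1 - cos θ

For θ = 60°:
Δλ/λ_C = 1 - cos(60°)
Δλ/λ_C = 1 - 0.5000
Δλ/λ_C = 0.5000

This means the shift is 0.5000 × λ_C = 1.2132 pm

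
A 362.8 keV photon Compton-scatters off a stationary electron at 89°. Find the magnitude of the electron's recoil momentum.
2.2331e-22 kg·m/s

The electron is initially at rest, so by conservation of momentum:
p⃗_e = p⃗₀ − p⃗'  (incident photon momentum minus scattered photon momentum)

Photon momentum magnitudes (p = h/λ = E/c):
λ₀ = hc/E₀ = 3.4174 pm → p₀ = h/λ₀ = 1.9389e-22 kg·m/s
Δλ = λ_C(1 − cos 89°) = 2.3840 pm
λ' = 5.8014 pm → p' = h/λ' = 1.1422e-22 kg·m/s

The scattered photon makes angle θ = 89° with the incident direction, so by the law of cosines:
|p⃗_e|² = p₀² + p'² − 2p₀p'cos θ
|p⃗_e|² = (1.9389e-22)² + (1.1422e-22)² − 2·1.9389e-22·1.1422e-22·cos(89°)
|p⃗_e| = 2.2331e-22 kg·m/s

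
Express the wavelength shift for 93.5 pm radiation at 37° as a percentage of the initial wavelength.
0.5225%

Calculate the Compton shift:
Δλ = λ_C(1 - cos(37°))
Δλ = 2.4263 × (1 - cos(37°))
Δλ = 2.4263 × 0.2014
Δλ = 0.4886 pm

Percentage change:
(Δλ/λ₀) × 100 = (0.4886/93.5) × 100
= 0.5225%

(Intermediate values are shown rounded; full precision is carried through to the final answer.)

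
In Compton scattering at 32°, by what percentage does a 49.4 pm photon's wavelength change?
0.7463%

Calculate the Compton shift:
Δλ = λ_C(1 - cos(32°))
Δλ = 2.4263 × (1 - cos(32°))
Δλ = 2.4263 × 0.1520
Δλ = 0.3687 pm

Percentage change:
(Δλ/λ₀) × 100 = (0.3687/49.4) × 100
= 0.7463%

(Intermediate values are shown rounded; full precision is carried through to the final answer.)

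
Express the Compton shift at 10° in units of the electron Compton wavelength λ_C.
0.0152 λ_C

The Compton shift formula is:
Δλ = λ_C(1 - cos θ)

Dividing both sides by λ_C:
Δλ/λ_C = 1 - cos θ

For θ = 10°:
Δλ/λ_C = 1 - cos(10°)
Δλ/λ_C = 1 - 0.9848
Δλ/λ_C = 0.0152

This means the shift is 0.0152 × λ_C = 0.0369 pm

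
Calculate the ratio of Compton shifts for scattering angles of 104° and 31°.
104° produces the larger shift by a factor of 8.695

Calculate both shifts using Δλ = λ_C(1 - cos θ):

For θ₁ = 31°:
Δλ₁ = 2.4263 × (1 - cos(31°))
Δλ₁ = 2.4263 × 0.1428
Δλ₁ = 0.3466 pm

For θ₂ = 104°:
Δλ₂ = 2.4263 × (1 - cos(104°))
Δλ₂ = 2.4263 × 1.2419
Δλ₂ = 3.0133 pm

The 104° angle produces the larger shift.
Ratio: 3.0133/0.3466 = 8.695

(Intermediate values are shown rounded; full precision is carried through to the final answer.)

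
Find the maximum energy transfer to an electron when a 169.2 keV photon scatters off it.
67.4092 keV

Maximum energy transfer occurs at θ = 180° (backscattering).

Initial photon: E₀ = 169.2 keV → λ₀ = 7.3277 pm

Maximum Compton shift (at 180°):
Δλ_max = 2λ_C = 2 × 2.4263 = 4.8526 pm

Final wavelength:
λ' = 7.3277 + 4.8526 = 12.1803 pm

Minimum photon energy (maximum energy to electron):
E'_min = hc/λ' = 101.7908 keV

Maximum electron kinetic energy:
K_max = E₀ - E'_min = 169.2000 - 101.7908 = 67.4092 keV

(Intermediate values are shown rounded; full precision is carried through to the final answer.)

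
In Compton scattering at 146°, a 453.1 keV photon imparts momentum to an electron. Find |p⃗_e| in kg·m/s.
3.2288e-22 kg·m/s

The electron is initially at rest, so by conservation of momentum:
p⃗_e = p⃗₀ − p⃗'  (incident photon momentum minus scattered photon momentum)

Photon momentum magnitudes (p = h/λ = E/c):
λ₀ = hc/E₀ = 2.7364 pm → p₀ = h/λ₀ = 2.4215e-22 kg·m/s
Δλ = λ_C(1 − cos 146°) = 4.4378 pm
λ' = 7.1742 pm → p' = h/λ' = 9.2360e-23 kg·m/s

The scattered photon makes angle θ = 146° with the incident direction, so by the law of cosines:
|p⃗_e|² = p₀² + p'² − 2p₀p'cos θ
|p⃗_e|² = (2.4215e-22)² + (9.2360e-23)² − 2·2.4215e-22·9.2360e-23·cos(146°)
|p⃗_e| = 3.2288e-22 kg·m/s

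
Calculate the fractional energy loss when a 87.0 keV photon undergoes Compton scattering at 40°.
0.0383 (or 3.83%)

Calculate initial and final photon energies:

Initial: E₀ = 87.0 keV → λ₀ = 14.2511 pm
Compton shift: Δλ = 0.5676 pm
Final wavelength: λ' = 14.8187 pm
Final energy: E' = 83.6674 keV

Fractional energy loss:
(E₀ - E')/E₀ = (87.0000 - 83.6674)/87.0000
= 3.3326/87.0000
= 0.0383
= 3.83%

(Intermediate values are shown rounded; full precision is carried through to the final answer.)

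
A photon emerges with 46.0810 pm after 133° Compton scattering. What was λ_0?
42.0000 pm

From λ' = λ + Δλ, we have λ = λ' - Δλ

First calculate the Compton shift:
Δλ = λ_C(1 - cos θ)
Δλ = 2.4263 × (1 - cos(133°))
Δλ = 2.4263 × 1.6820
Δλ = 4.0810 pm

Initial wavelength:
λ = λ' - Δλ
λ = 46.0810 - 4.0810
λ = 42.0000 pm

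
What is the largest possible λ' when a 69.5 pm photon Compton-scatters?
74.3526 pm (at θ = 180°)

The Compton shift is Δλ = λ_C(1 − cos θ).

Since cos θ ranges from −1 to 1, the factor (1 − cos θ) ranges from 0 to 2; the maximum shift occurs at θ = 180° (backscattering):
Δλ_max = 2λ_C = 2 × 2.4263 pm = 4.8526 pm

Maximum scattered wavelength:
λ'_max = λ₀ + Δλ_max = 69.5 + 4.8526 = 74.3526 pm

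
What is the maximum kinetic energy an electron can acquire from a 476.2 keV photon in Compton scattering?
309.9175 keV

Maximum energy transfer occurs at θ = 180° (backscattering).

Initial photon: E₀ = 476.2 keV → λ₀ = 2.6036 pm

Maximum Compton shift (at 180°):
Δλ_max = 2λ_C = 2 × 2.4263 = 4.8526 pm

Final wavelength:
λ' = 2.6036 + 4.8526 = 7.4562 pm

Minimum photon energy (maximum energy to electron):
E'_min = hc/λ' = 166.2825 keV

Maximum electron kinetic energy:
K_max = E₀ - E'_min = 476.2000 - 166.2825 = 309.9175 keV

(Intermediate values are shown rounded; full precision is carried through to the final answer.)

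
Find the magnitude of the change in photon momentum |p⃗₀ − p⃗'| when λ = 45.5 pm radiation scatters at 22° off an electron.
5.5470e-24 kg·m/s

Photon momentum magnitude is p = h/λ.

Initial momentum:
p₀ = h/λ = 6.6261e-34/4.5500e-11 = 1.4563e-23 kg·m/s

After scattering:
λ' = λ + Δλ = 45.5 + 0.1767 = 45.6767 pm
p' = h/λ' = 6.6261e-34/4.5677e-11 = 1.4506e-23 kg·m/s

Momentum is a vector; the scattered photon's direction makes angle θ = 22° with the incident direction. The magnitude of the vector change Δp⃗ = p⃗₀ − p⃗' is found from the law of cosines:
|Δp⃗|² = p₀² + p'² − 2p₀p'cos θ
|Δp⃗|² = (1.4563e-23)² + (1.4506e-23)² − 2·1.4563e-23·1.4506e-23·cos(22°)
|Δp⃗| = 5.5470e-24 kg·m/s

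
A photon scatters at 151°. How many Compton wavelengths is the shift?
1.8746 λ_C

The Compton shift formula is:
Δλ = λ_C(1 - cos θ)

Dividing both sides by λ_C:
Δλ/λ_C = 1 - cos θ

For θ = 151°:
Δλ/λ_C = 1 - cos(151°)
Δλ/λ_C = 1 - -0.8746
Δλ/λ_C = 1.8746

This means the shift is 1.8746 × λ_C = 4.5484 pm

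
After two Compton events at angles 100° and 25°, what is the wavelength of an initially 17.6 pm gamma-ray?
20.6750 pm

Apply Compton shift twice:

First scattering at θ₁ = 100°:
Δλ₁ = λ_C(1 - cos(100°))
Δλ₁ = 2.4263 × 1.1736
Δλ₁ = 2.8476 pm

After first scattering:
λ₁ = 17.6 + 2.8476 = 20.4476 pm

Second scattering at θ₂ = 25°:
Δλ₂ = λ_C(1 - cos(25°))
Δλ₂ = 2.4263 × 0.0937
Δλ₂ = 0.2273 pm

Final wavelength:
λ₂ = 20.4476 + 0.2273 = 20.6750 pm

Total shift: Δλ_total = 2.8476 + 0.2273 = 3.0750 pm

(Intermediate values are shown rounded; full precision is carried through to the final answer.)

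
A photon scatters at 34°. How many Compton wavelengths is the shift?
0.1710 λ_C

The Compton shift formula is:
Δλ = λ_C(1 - cos θ)

Dividing both sides by λ_C:
Δλ/λ_C = 1 - cos θ

For θ = 34°:
Δλ/λ_C = 1 - cos(34°)
Δλ/λ_C = 1 - 0.8290
Δλ/λ_C = 0.1710

This means the shift is 0.1710 × λ_C = 0.4148 pm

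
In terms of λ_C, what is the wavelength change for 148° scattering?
1.8480 λ_C

The Compton shift formula is:
Δλ = λ_C(1 - cos θ)

Dividing both sides by λ_C:
Δλ/λ_C = 1 - cos θ

For θ = 148°:
Δλ/λ_C = 1 - cos(148°)
Δλ/λ_C = 1 - -0.8480
Δλ/λ_C = 1.8480

This means the shift is 1.8480 × λ_C = 4.4839 pm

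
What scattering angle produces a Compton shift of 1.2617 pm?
61.32°

From the Compton formula Δλ = λ_C(1 - cos θ), we can solve for θ:

cos θ = 1 - Δλ/λ_C

Given:
- Δλ = 1.2617 pm
- λ_C = h/(m_e·c) ≈ 2.42631024 pm

cos θ = 1 - 1.2617/2.42631024
cos θ = 1 - 0.520008
cos θ = 0.479992

θ = arccos(0.479992)
θ = 61.32°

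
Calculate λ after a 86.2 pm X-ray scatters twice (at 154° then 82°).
92.8957 pm

Apply Compton shift twice:

First scattering at θ₁ = 154°:
Δλ₁ = λ_C(1 - cos(154°))
Δλ₁ = 2.4263 × 1.8988
Δλ₁ = 4.6071 pm

After first scattering:
λ₁ = 86.2 + 4.6071 = 90.8071 pm

Second scattering at θ₂ = 82°:
Δλ₂ = λ_C(1 - cos(82°))
Δλ₂ = 2.4263 × 0.8608
Δλ₂ = 2.0886 pm

Final wavelength:
λ₂ = 90.8071 + 2.0886 = 92.8957 pm

Total shift: Δλ_total = 4.6071 + 2.0886 = 6.6957 pm

(Intermediate values are shown rounded; full precision is carried through to the final answer.)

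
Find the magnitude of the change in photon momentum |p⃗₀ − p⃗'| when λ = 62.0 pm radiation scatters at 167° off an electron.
2.0476e-23 kg·m/s

Photon momentum magnitude is p = h/λ.

Initial momentum:
p₀ = h/λ = 6.6261e-34/6.2000e-11 = 1.0687e-23 kg·m/s

After scattering:
λ' = λ + Δλ = 62.0 + 4.7904 = 66.7904 pm
p' = h/λ' = 6.6261e-34/6.6790e-11 = 9.9207e-24 kg·m/s

Momentum is a vector; the scattered photon's direction makes angle θ = 167° with the incident direction. The magnitude of the vector change Δp⃗ = p⃗₀ − p⃗' is found from the law of cosines:
|Δp⃗|² = p₀² + p'² − 2p₀p'cos θ
|Δp⃗|² = (1.0687e-23)² + (9.9207e-24)² − 2·1.0687e-23·9.9207e-24·cos(167°)
|Δp⃗| = 2.0476e-23 kg·m/s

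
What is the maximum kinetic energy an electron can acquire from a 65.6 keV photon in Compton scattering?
13.4020 keV

Maximum energy transfer occurs at θ = 180° (backscattering).

Initial photon: E₀ = 65.6 keV → λ₀ = 18.9000 pm

Maximum Compton shift (at 180°):
Δλ_max = 2λ_C = 2 × 2.4263 = 4.8526 pm

Final wavelength:
λ' = 18.9000 + 4.8526 = 23.7527 pm

Minimum photon energy (maximum energy to electron):
E'_min = hc/λ' = 52.1980 keV

Maximum electron kinetic energy:
K_max = E₀ - E'_min = 65.6000 - 52.1980 = 13.4020 keV

(Intermediate values are shown rounded; full precision is carried through to the final answer.)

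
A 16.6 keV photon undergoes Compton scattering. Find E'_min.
15.5873 keV (at θ = 180°)

The scattered photon has minimum energy when its wavelength is maximum, i.e., when the Compton shift Δλ = λ_C(1 − cos θ) is maximum. This occurs at θ = 180° (backscattering), giving Δλ_max = 2λ_C = 4.8526 pm.

Initial wavelength: λ₀ = hc/E₀ = 74.6893 pm
Maximum final wavelength: λ'_max = λ₀ + 2λ_C = 74.6893 + 4.8526 = 79.5419 pm
Minimum final energy: E'_min = hc/λ'_max = 15.5873 keV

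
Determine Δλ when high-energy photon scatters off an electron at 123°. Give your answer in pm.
3.7478 pm

Using the Compton scattering formula:
Δλ = λ_C(1 - cos θ)

where λ_C = h/(m_e·c) ≈ 2.4263 pm is the Compton wavelength of an electron.

For θ = 123°:
cos(123°) = -0.5446
1 - cos(123°) = 1.5446

Δλ = 2.4263 × 1.5446
Δλ = 3.7478 pm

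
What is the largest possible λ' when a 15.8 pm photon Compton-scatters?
20.6526 pm (at θ = 180°)

The Compton shift is Δλ = λ_C(1 − cos θ).

Since cos θ ranges from −1 to 1, the factor (1 − cos θ) ranges from 0 to 2; the maximum shift occurs at θ = 180° (backscattering):
Δλ_max = 2λ_C = 2 × 2.4263 pm = 4.8526 pm

Maximum scattered wavelength:
λ'_max = λ₀ + Δλ_max = 15.8 + 4.8526 = 20.6526 pm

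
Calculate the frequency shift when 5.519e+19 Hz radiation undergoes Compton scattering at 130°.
2.336e+19 Hz (decrease)

Convert frequency to wavelength (c = 299792458 m/s):
λ₀ = c/f₀ = 299792458/5.519e+19 = 5.4320068e-12 m = 5.4320 pm

Calculate Compton shift:
Δλ = λ_C(1 - cos(130°)) = 3.9859 pm

Final wavelength:
λ' = λ₀ + Δλ = 5.4320 + 3.9859 = 9.4179 pm

Final frequency:
f' = c/λ' = 299792458/9.4179192e-12 = 3.1832133e+19 Hz

Frequency shift (decrease):
Δf = f₀ - f' = 5.519e+19 - 3.1832133e+19 = 2.336e+19 Hz

(Intermediate values are shown rounded; full precision is carried through to the final answer.)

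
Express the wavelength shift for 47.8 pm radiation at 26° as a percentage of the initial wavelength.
0.5137%

Calculate the Compton shift:
Δλ = λ_C(1 - cos(26°))
Δλ = 2.4263 × (1 - cos(26°))
Δλ = 2.4263 × 0.1012
Δλ = 0.2456 pm

Percentage change:
(Δλ/λ₀) × 100 = (0.2456/47.8) × 100
= 0.5137%

(Intermediate values are shown rounded; full precision is carried through to the final answer.)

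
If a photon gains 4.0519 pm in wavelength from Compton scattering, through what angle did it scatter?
132.07°

From the Compton formula Δλ = λ_C(1 - cos θ), we can solve for θ:

cos θ = 1 - Δλ/λ_C

Given:
- Δλ = 4.0519 pm
- λ_C = h/(m_e·c) ≈ 2.42631024 pm

cos θ = 1 - 4.0519/2.42631024
cos θ = 1 - 1.669984
cos θ = -0.669984

θ = arccos(-0.669984)
θ = 132.07°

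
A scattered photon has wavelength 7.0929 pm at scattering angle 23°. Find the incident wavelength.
6.9000 pm

From λ' = λ + Δλ, we have λ = λ' - Δλ

First calculate the Compton shift:
Δλ = λ_C(1 - cos θ)
Δλ = 2.4263 × (1 - cos(23°))
Δλ = 2.4263 × 0.0795
Δλ = 0.1929 pm

Initial wavelength:
λ = λ' - Δλ
λ = 7.0929 - 0.1929
λ = 6.9000 pm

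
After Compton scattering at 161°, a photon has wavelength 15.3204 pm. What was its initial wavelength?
10.6000 pm

From λ' = λ + Δλ, we have λ = λ' - Δλ

First calculate the Compton shift:
Δλ = λ_C(1 - cos θ)
Δλ = 2.4263 × (1 - cos(161°))
Δλ = 2.4263 × 1.9455
Δλ = 4.7204 pm

Initial wavelength:
λ = λ' - Δλ
λ = 15.3204 - 4.7204
λ = 10.6000 pm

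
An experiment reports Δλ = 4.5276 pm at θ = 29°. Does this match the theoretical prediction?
No, inconsistent

Calculate the expected shift for θ = 29°:

Δλ_expected = λ_C(1 - cos(29°))
Δλ_expected = 2.4263 × (1 - cos(29°))
Δλ_expected = 2.4263 × 0.1254
Δλ_expected = 0.3042 pm

Given shift: 4.5276 pm
Expected shift: 0.3042 pm
Difference: 4.2233 pm

The values do not match. The given shift corresponds to θ ≈ 150.0°, not 29°.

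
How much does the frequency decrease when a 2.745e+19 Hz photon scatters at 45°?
1.677e+18 Hz (decrease)

Convert frequency to wavelength (c = 299792458 m/s):
λ₀ = c/f₀ = 299792458/2.745e+19 = 1.0921401e-11 m = 10.9214 pm

Calculate Compton shift:
Δλ = λ_C(1 - cos(45°)) = 0.7106 pm

Final wavelength:
λ' = λ₀ + Δλ = 10.9214 + 0.7106 = 11.6321 pm

Final frequency:
f' = c/λ' = 299792458/1.1632051e-11 = 2.5772967e+19 Hz

Frequency shift (decrease):
Δf = f₀ - f' = 2.745e+19 - 2.5772967e+19 = 1.677e+18 Hz

(Intermediate values are shown rounded; full precision is carried through to the final answer.)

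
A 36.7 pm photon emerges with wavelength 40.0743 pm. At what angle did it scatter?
113.00°

First find the wavelength shift:
Δλ = λ' - λ = 40.0743 - 36.7 = 3.3743 pm

Using Δλ = λ_C(1 - cos θ), with λ_C = h/(m_e·c) ≈ 2.42631024 pm:
cos θ = 1 - Δλ/λ_C
cos θ = 1 - 3.3743/2.42631024
cos θ = -0.390713

θ = arccos(-0.390713)
θ = 113.00°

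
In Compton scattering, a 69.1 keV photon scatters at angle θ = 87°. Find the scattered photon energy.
61.2508 keV

First convert energy to wavelength:
λ = hc/E, with hc ≈ 1239.842 keV·pm (i.e. 1239.842 eV·nm)

For E = 69.1 keV = 69100 eV:
λ = 1239.842 keV·pm / 69.1 keV
λ = 17.9427 pm

Calculate the Compton shift:
Δλ = λ_C(1 - cos(87°)) = 2.4263 × 0.9477
Δλ = 2.2993 pm

Final wavelength:
λ' = 17.9427 + 2.2993 = 20.2420 pm

Final energy:
E' = hc/λ' = 1239.842 / 20.2420 = 61.2508 keV

(Intermediate values are shown rounded; full precision is carried through to the final answer.)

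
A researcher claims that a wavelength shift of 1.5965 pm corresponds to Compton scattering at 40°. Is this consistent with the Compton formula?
No, inconsistent

Calculate the expected shift for θ = 40°:

Δλ_expected = λ_C(1 - cos(40°))
Δλ_expected = 2.4263 × (1 - cos(40°))
Δλ_expected = 2.4263 × 0.2340
Δλ_expected = 0.5676 pm

Given shift: 1.5965 pm
Expected shift: 0.5676 pm
Difference: 1.0288 pm

The values do not match. The given shift corresponds to θ ≈ 70.0°, not 40°.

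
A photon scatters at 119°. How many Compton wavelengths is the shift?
1.4848 λ_C

The Compton shift formula is:
Δλ = λ_C(1 - cos θ)

Dividing both sides by λ_C:
Δλ/λ_C = 1 - cos θ

For θ = 119°:
Δλ/λ_C = 1 - cos(119°)
Δλ/λ_C = 1 - -0.4848
Δλ/λ_C = 1.4848

This means the shift is 1.4848 × λ_C = 3.6026 pm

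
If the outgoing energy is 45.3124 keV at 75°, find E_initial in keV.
48.5000 keV

Convert final energy to wavelength (hc ≈ 1239.842 keV·pm):
λ' = hc/E' = 1239.842 / 45.3124 = 27.3621 pm

Calculate the Compton shift:
Δλ = λ_C(1 - cos(75°))
Δλ = 2.4263 × (1 - cos(75°))
Δλ = 1.7983 pm

Initial wavelength:
λ = λ' - Δλ = 27.3621 - 1.7983 = 25.5638 pm

Initial energy:
E = hc/λ = 1239.842 / 25.5638 = 48.5000 keV

(Intermediate values are shown rounded; full precision is carried through to the final answer.)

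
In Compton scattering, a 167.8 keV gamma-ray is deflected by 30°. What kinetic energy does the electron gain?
7.0711 keV

By energy conservation: K_e = E_initial - E_final

First find the scattered photon energy:
Initial wavelength: λ = hc/E = 7.3888 pm
Compton shift: Δλ = λ_C(1 - cos(30°)) = 0.3251 pm
Final wavelength: λ' = 7.3888 + 0.3251 = 7.7139 pm
Final photon energy: E' = hc/λ' = 160.7289 keV

Electron kinetic energy:
K_e = E - E' = 167.8000 - 160.7289 = 7.0711 keV

(Intermediate values are shown rounded; full precision is carried through to the final answer.)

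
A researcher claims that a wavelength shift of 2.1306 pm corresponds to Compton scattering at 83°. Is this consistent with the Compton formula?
Yes, consistent

Calculate the expected shift for θ = 83°:

Δλ_expected = λ_C(1 - cos(83°))
Δλ_expected = 2.4263 × (1 - cos(83°))
Δλ_expected = 2.4263 × 0.8781
Δλ_expected = 2.1306 pm

Given shift: 2.1306 pm
Expected shift: 2.1306 pm
Difference: 0.0000 pm

The values match. This is consistent with Compton scattering at the stated angle.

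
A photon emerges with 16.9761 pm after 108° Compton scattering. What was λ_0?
13.8000 pm

From λ' = λ + Δλ, we have λ = λ' - Δλ

First calculate the Compton shift:
Δλ = λ_C(1 - cos θ)
Δλ = 2.4263 × (1 - cos(108°))
Δλ = 2.4263 × 1.3090
Δλ = 3.1761 pm

Initial wavelength:
λ = λ' - Δλ
λ = 16.9761 - 3.1761
λ = 13.8000 pm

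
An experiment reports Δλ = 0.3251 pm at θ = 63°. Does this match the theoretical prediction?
No, inconsistent

Calculate the expected shift for θ = 63°:

Δλ_expected = λ_C(1 - cos(63°))
Δλ_expected = 2.4263 × (1 - cos(63°))
Δλ_expected = 2.4263 × 0.5460
Δλ_expected = 1.3248 pm

Given shift: 0.3251 pm
Expected shift: 1.3248 pm
Difference: 0.9997 pm

The values do not match. The given shift corresponds to θ ≈ 30.0°, not 63°.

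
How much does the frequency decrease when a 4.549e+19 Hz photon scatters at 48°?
4.940e+18 Hz (decrease)

Convert frequency to wavelength (c = 299792458 m/s):
λ₀ = c/f₀ = 299792458/4.549e+19 = 6.5902936e-12 m = 6.5903 pm

Calculate Compton shift:
Δλ = λ_C(1 - cos(48°)) = 0.8028 pm

Final wavelength:
λ' = λ₀ + Δλ = 6.5903 + 0.8028 = 7.3931 pm

Final frequency:
f' = c/λ' = 299792458/7.3930854e-12 = 4.0550385e+19 Hz

Frequency shift (decrease):
Δf = f₀ - f' = 4.549e+19 - 4.0550385e+19 = 4.940e+18 Hz

(Intermediate values are shown rounded; full precision is carried through to the final answer.)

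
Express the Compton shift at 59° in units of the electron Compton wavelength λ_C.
0.4850 λ_C

The Compton shift formula is:
Δλ = λ_C(1 - cos θ)

Dividing both sides by λ_C:
Δλ/λ_C = 1 - cos θ

For θ = 59°:
Δλ/λ_C = 1 - cos(59°)
Δλ/λ_C = 1 - 0.5150
Δλ/λ_C = 0.4850

This means the shift is 0.4850 × λ_C = 1.1767 pm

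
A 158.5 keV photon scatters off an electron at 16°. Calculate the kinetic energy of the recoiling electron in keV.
1.8819 keV

By energy conservation: K_e = E_initial - E_final

First find the scattered photon energy:
Initial wavelength: λ = hc/E = 7.8223 pm
Compton shift: Δλ = λ_C(1 - cos(16°)) = 0.0940 pm
Final wavelength: λ' = 7.8223 + 0.0940 = 7.9163 pm
Final photon energy: E' = hc/λ' = 156.6181 keV

Electron kinetic energy:
K_e = E - E' = 158.5000 - 156.6181 = 1.8819 keV

(Intermediate values are shown rounded; full precision is carried through to the final answer.)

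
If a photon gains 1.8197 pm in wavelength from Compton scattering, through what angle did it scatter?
75.52°

From the Compton formula Δλ = λ_C(1 - cos θ), we can solve for θ:

cos θ = 1 - Δλ/λ_C

Given:
- Δλ = 1.8197 pm
- λ_C = h/(m_e·c) ≈ 2.42631024 pm

cos θ = 1 - 1.8197/2.42631024
cos θ = 1 - 0.749987
cos θ = 0.250013

θ = arccos(0.250013)
θ = 75.52°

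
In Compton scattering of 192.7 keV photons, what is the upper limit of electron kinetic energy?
82.8499 keV

Maximum energy transfer occurs at θ = 180° (backscattering).

Initial photon: E₀ = 192.7 keV → λ₀ = 6.4341 pm

Maximum Compton shift (at 180°):
Δλ_max = 2λ_C = 2 × 2.4263 = 4.8526 pm

Final wavelength:
λ' = 6.4341 + 4.8526 = 11.2867 pm

Minimum photon energy (maximum energy to electron):
E'_min = hc/λ' = 109.8501 keV

Maximum electron kinetic energy:
K_max = E₀ - E'_min = 192.7000 - 109.8501 = 82.8499 keV

(Intermediate values are shown rounded; full precision is carried through to the final answer.)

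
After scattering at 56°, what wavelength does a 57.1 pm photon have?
58.1695 pm

Using the Compton scattering formula:
λ' = λ + Δλ = λ + λ_C(1 - cos θ)

Given:
- Initial wavelength λ = 57.1 pm
- Scattering angle θ = 56°
- Compton wavelength λ_C ≈ 2.4263 pm

Calculate the shift:
Δλ = 2.4263 × (1 - cos(56°))
Δλ = 2.4263 × 0.4408
Δλ = 1.0695 pm

Final wavelength:
λ' = 57.1 + 1.0695 = 58.1695 pm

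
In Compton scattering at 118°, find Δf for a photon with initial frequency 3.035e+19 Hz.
8.049e+18 Hz (decrease)

Convert frequency to wavelength (c = 299792458 m/s):
λ₀ = c/f₀ = 299792458/3.035e+19 = 9.8778405e-12 m = 9.8778 pm

Calculate Compton shift:
Δλ = λ_C(1 - cos(118°)) = 3.5654 pm

Final wavelength:
λ' = λ₀ + Δλ = 9.8778 + 3.5654 = 13.4432 pm

Final frequency:
f' = c/λ' = 299792458/1.3443234e-11 = 2.2300620e+19 Hz

Frequency shift (decrease):
Δf = f₀ - f' = 3.035e+19 - 2.2300620e+19 = 8.049e+18 Hz

(Intermediate values are shown rounded; full precision is carried through to the final answer.)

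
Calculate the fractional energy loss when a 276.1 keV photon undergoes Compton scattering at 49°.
0.1567 (or 15.67%)

Calculate initial and final photon energies:

Initial: E₀ = 276.1 keV → λ₀ = 4.4906 pm
Compton shift: Δλ = 0.8345 pm
Final wavelength: λ' = 5.3251 pm
Final energy: E' = 232.8315 keV

Fractional energy loss:
(E₀ - E')/E₀ = (276.1000 - 232.8315)/276.1000
= 43.2685/276.1000
= 0.1567
= 15.67%

(Intermediate values are shown rounded; full precision is carried through to the final answer.)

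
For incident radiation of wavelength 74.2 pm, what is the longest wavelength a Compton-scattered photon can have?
79.0526 pm (at θ = 180°)

The Compton shift is Δλ = λ_C(1 − cos θ).

Since cos θ ranges from −1 to 1, the factor (1 − cos θ) ranges from 0 to 2; the maximum shift occurs at θ = 180° (backscattering):
Δλ_max = 2λ_C = 2 × 2.4263 pm = 4.8526 pm

Maximum scattered wavelength:
λ'_max = λ₀ + Δλ_max = 74.2 + 4.8526 = 79.0526 pm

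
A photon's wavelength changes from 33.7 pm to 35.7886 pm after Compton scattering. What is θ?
82.00°

First find the wavelength shift:
Δλ = λ' - λ = 35.7886 - 33.7 = 2.0886 pm

Using Δλ = λ_C(1 - cos θ), with λ_C = h/(m_e·c) ≈ 2.42631024 pm:
cos θ = 1 - Δλ/λ_C
cos θ = 1 - 2.0886/2.42631024
cos θ = 0.139187

θ = arccos(0.139187)
θ = 82.00°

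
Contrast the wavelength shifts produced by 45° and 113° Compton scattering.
113° produces the larger shift by a factor of 4.748

Calculate both shifts using Δλ = λ_C(1 - cos θ):

For θ₁ = 45°:
Δλ₁ = 2.4263 × (1 - cos(45°))
Δλ₁ = 2.4263 × 0.2929
Δλ₁ = 0.7106 pm

For θ₂ = 113°:
Δλ₂ = 2.4263 × (1 - cos(113°))
Δλ₂ = 2.4263 × 1.3907
Δλ₂ = 3.3743 pm

The 113° angle produces the larger shift.
Ratio: 3.3743/0.7106 = 4.748

(Intermediate values are shown rounded; full precision is carried through to the final answer.)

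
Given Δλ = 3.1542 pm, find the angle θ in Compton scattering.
107.46°

From the Compton formula Δλ = λ_C(1 - cos θ), we can solve for θ:

cos θ = 1 - Δλ/λ_C

Given:
- Δλ = 3.1542 pm
- λ_C = h/(m_e·c) ≈ 2.42631024 pm

cos θ = 1 - 3.1542/2.42631024
cos θ = 1 - 1.299999
cos θ = -0.299999

θ = arccos(-0.299999)
θ = 107.46°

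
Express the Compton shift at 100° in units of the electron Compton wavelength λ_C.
1.1736 λ_C

The Compton shift formula is:
Δλ = λ_C(1 - cos θ)

Dividing both sides by λ_C:
Δλ/λ_C = 1 - cos θ

For θ = 100°:
Δλ/λ_C = 1 - cos(100°)
Δλ/λ_C = 1 - -0.1736
Δλ/λ_C = 1.1736

This means the shift is 1.1736 × λ_C = 2.8476 pm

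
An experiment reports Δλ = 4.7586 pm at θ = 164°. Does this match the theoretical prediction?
Yes, consistent

Calculate the expected shift for θ = 164°:

Δλ_expected = λ_C(1 - cos(164°))
Δλ_expected = 2.4263 × (1 - cos(164°))
Δλ_expected = 2.4263 × 1.9613
Δλ_expected = 4.7586 pm

Given shift: 4.7586 pm
Expected shift: 4.7586 pm
Difference: 0.0000 pm

The values match. This is consistent with Compton scattering at the stated angle.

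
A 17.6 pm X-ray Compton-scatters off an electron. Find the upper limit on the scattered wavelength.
22.4526 pm (at θ = 180°)

The Compton shift is Δλ = λ_C(1 − cos θ).

Since cos θ ranges from −1 to 1, the factor (1 − cos θ) ranges from 0 to 2; the maximum shift occurs at θ = 180° (backscattering):
Δλ_max = 2λ_C = 2 × 2.4263 pm = 4.8526 pm

Maximum scattered wavelength:
λ'_max = λ₀ + Δλ_max = 17.6 + 4.8526 = 22.4526 pm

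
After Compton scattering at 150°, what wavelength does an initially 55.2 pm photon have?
59.7276 pm

Using the Compton formula: λ' = λ + λ_C(1 − cos θ)

For θ = 150°, cos θ = -√3/2 (exact) ≈ -0.8660, so:
1 − cos 150° = 1 − (-√3/2) ≈ 1.8660

Δλ = λ_C × 1.8660 = 2.4263 × 1.8660 = 4.5276 pm

λ' = 55.2 + 4.5276 = 59.7276 pm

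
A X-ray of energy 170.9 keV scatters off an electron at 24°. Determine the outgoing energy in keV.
166.0974 keV

First convert energy to wavelength:
λ = hc/E, with hc ≈ 1239.842 keV·pm (i.e. 1239.842 eV·nm)

For E = 170.9 keV = 170900 eV:
λ = 1239.842 keV·pm / 170.9 keV
λ = 7.2548 pm

Calculate the Compton shift:
Δλ = λ_C(1 - cos(24°)) = 2.4263 × 0.0865
Δλ = 0.2098 pm

Final wavelength:
λ' = 7.2548 + 0.2098 = 7.4645 pm

Final energy:
E' = hc/λ' = 1239.842 / 7.4645 = 166.0974 keV

(Intermediate values are shown rounded; full precision is carried through to the final answer.)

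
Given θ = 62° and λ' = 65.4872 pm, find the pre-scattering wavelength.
64.2000 pm

From λ' = λ + Δλ, we have λ = λ' - Δλ

First calculate the Compton shift:
Δλ = λ_C(1 - cos θ)
Δλ = 2.4263 × (1 - cos(62°))
Δλ = 2.4263 × 0.5305
Δλ = 1.2872 pm

Initial wavelength:
λ = λ' - Δλ
λ = 65.4872 - 1.2872
λ = 64.2000 pm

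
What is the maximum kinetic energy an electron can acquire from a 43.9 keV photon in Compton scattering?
6.4369 keV

Maximum energy transfer occurs at θ = 180° (backscattering).

Initial photon: E₀ = 43.9 keV → λ₀ = 28.2424 pm

Maximum Compton shift (at 180°):
Δλ_max = 2λ_C = 2 × 2.4263 = 4.8526 pm

Final wavelength:
λ' = 28.2424 + 4.8526 = 33.0950 pm

Minimum photon energy (maximum energy to electron):
E'_min = hc/λ' = 37.4631 keV

Maximum electron kinetic energy:
K_max = E₀ - E'_min = 43.9000 - 37.4631 = 6.4369 keV

(Intermediate values are shown rounded; full precision is carried through to the final answer.)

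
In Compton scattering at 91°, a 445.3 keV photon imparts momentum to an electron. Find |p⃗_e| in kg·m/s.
2.7128e-22 kg·m/s

The electron is initially at rest, so by conservation of momentum:
p⃗_e = p⃗₀ − p⃗'  (incident photon momentum minus scattered photon momentum)

Photon momentum magnitudes (p = h/λ = E/c):
λ₀ = hc/E₀ = 2.7843 pm → p₀ = h/λ₀ = 2.3798e-22 kg·m/s
Δλ = λ_C(1 − cos 91°) = 2.4687 pm
λ' = 5.2529 pm → p' = h/λ' = 1.2614e-22 kg·m/s

The scattered photon makes angle θ = 91° with the incident direction, so by the law of cosines:
|p⃗_e|² = p₀² + p'² − 2p₀p'cos θ
|p⃗_e|² = (2.3798e-22)² + (1.2614e-22)² − 2·2.3798e-22·1.2614e-22·cos(91°)
|p⃗_e| = 2.7128e-22 kg·m/s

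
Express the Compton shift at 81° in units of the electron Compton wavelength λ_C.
0.8436 λ_C

The Compton shift formula is:
Δλ = λ_C(1 - cos θ)

Dividing both sides by λ_C:
Δλ/λ_C = 1 - cos θ

For θ = 81°:
Δλ/λ_C = 1 - cos(81°)
Δλ/λ_C = 1 - 0.1564
Δλ/λ_C = 0.8436

This means the shift is 0.8436 × λ_C = 2.0468 pm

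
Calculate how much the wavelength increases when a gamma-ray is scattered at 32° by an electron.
0.3687 pm

Using the Compton scattering formula:
Δλ = λ_C(1 - cos θ)

where λ_C = h/(m_e·c) ≈ 2.4263 pm is the Compton wavelength of an electron.

For θ = 32°:
cos(32°) = 0.8480
1 - cos(32°) = 0.1520

Δλ = 2.4263 × 0.1520
Δλ = 0.3687 pm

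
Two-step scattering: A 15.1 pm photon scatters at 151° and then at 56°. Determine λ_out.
20.7179 pm

Apply Compton shift twice:

First scattering at θ₁ = 151°:
Δλ₁ = λ_C(1 - cos(151°))
Δλ₁ = 2.4263 × 1.8746
Δλ₁ = 4.5484 pm

After first scattering:
λ₁ = 15.1 + 4.5484 = 19.6484 pm

Second scattering at θ₂ = 56°:
Δλ₂ = λ_C(1 - cos(56°))
Δλ₂ = 2.4263 × 0.4408
Δλ₂ = 1.0695 pm

Final wavelength:
λ₂ = 19.6484 + 1.0695 = 20.7179 pm

Total shift: Δλ_total = 4.5484 + 1.0695 = 5.6179 pm

(Intermediate values are shown rounded; full precision is carried through to the final answer.)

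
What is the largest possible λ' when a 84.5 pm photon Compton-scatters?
89.3526 pm (at θ = 180°)

The Compton shift is Δλ = λ_C(1 − cos θ).

Since cos θ ranges from −1 to 1, the factor (1 − cos θ) ranges from 0 to 2; the maximum shift occurs at θ = 180° (backscattering):
Δλ_max = 2λ_C = 2 × 2.4263 pm = 4.8526 pm

Maximum scattered wavelength:
λ'_max = λ₀ + Δλ_max = 84.5 + 4.8526 = 89.3526 pm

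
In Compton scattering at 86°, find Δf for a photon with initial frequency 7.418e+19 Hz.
2.658e+19 Hz (decrease)

Convert frequency to wavelength (c = 299792458 m/s):
λ₀ = c/f₀ = 299792458/7.418e+19 = 4.0414190e-12 m = 4.0414 pm

Calculate Compton shift:
Δλ = λ_C(1 - cos(86°)) = 2.2571 pm

Final wavelength:
λ' = λ₀ + Δλ = 4.0414 + 2.2571 = 6.2985 pm

Final frequency:
f' = c/λ' = 299792458/6.2984783e-12 = 4.7597601e+19 Hz

Frequency shift (decrease):
Δf = f₀ - f' = 7.418e+19 - 4.7597601e+19 = 2.658e+19 Hz

(Intermediate values are shown rounded; full precision is carried through to the final answer.)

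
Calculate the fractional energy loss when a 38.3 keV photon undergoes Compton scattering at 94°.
0.0742 (or 7.42%)

Calculate initial and final photon energies:

Initial: E₀ = 38.3 keV → λ₀ = 32.3719 pm
Compton shift: Δλ = 2.5956 pm
Final wavelength: λ' = 34.9674 pm
Final energy: E' = 35.4571 keV

Fractional energy loss:
(E₀ - E')/E₀ = (38.3000 - 35.4571)/38.3000
= 2.8429/38.3000
= 0.0742
= 7.42%

(Intermediate values are shown rounded; full precision is carried through to the final answer.)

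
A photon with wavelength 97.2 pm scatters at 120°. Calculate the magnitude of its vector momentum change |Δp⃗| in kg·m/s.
1.1595e-23 kg·m/s

Photon momentum magnitude is p = h/λ.

Initial momentum:
p₀ = h/λ = 6.6261e-34/9.7200e-11 = 6.8169e-24 kg·m/s

After scattering:
λ' = λ + Δλ = 97.2 + 3.6395 = 100.8395 pm
p' = h/λ' = 6.6261e-34/1.0084e-10 = 6.5709e-24 kg·m/s

Momentum is a vector; the scattered photon's direction makes angle θ = 120° with the incident direction. The magnitude of the vector change Δp⃗ = p⃗₀ − p⃗' is found from the law of cosines:
|Δp⃗|² = p₀² + p'² − 2p₀p'cos θ
|Δp⃗|² = (6.8169e-24)² + (6.5709e-24)² − 2·6.8169e-24·6.5709e-24·cos(120°)
|Δp⃗| = 1.1595e-23 kg·m/s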